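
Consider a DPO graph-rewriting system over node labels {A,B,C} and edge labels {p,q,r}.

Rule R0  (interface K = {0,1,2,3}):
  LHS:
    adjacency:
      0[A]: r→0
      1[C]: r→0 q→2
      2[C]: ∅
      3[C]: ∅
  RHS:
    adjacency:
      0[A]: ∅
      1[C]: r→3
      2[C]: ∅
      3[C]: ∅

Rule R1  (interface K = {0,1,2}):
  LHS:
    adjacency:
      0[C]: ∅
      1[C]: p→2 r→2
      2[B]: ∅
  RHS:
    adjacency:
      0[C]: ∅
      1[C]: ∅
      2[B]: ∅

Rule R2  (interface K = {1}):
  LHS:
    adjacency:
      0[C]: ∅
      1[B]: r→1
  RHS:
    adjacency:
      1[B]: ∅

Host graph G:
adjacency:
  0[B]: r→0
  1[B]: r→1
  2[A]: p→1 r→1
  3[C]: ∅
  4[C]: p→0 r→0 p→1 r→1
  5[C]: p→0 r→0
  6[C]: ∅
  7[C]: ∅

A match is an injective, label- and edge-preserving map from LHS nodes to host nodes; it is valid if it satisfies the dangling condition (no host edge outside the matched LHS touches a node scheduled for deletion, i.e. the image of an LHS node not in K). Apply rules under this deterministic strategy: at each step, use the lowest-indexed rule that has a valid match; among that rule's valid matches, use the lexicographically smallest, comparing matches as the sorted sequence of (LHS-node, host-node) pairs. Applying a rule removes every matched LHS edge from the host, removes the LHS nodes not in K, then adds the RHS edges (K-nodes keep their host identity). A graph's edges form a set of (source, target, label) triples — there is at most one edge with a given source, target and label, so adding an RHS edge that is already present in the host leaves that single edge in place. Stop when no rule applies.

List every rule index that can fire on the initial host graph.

R0: no valid match — LHS pattern not found
R1: 12 valid matches — {0↦3, 1↦4, 2↦0}, {0↦3, 1↦4, 2↦1}, {0↦3, 1↦5, 2↦0} (+9 more)
R2: 6 valid matches — {0↦3, 1↦0}, {0↦3, 1↦1}, {0↦6, 1↦0} (+3 more)

Answer: [R1,R2]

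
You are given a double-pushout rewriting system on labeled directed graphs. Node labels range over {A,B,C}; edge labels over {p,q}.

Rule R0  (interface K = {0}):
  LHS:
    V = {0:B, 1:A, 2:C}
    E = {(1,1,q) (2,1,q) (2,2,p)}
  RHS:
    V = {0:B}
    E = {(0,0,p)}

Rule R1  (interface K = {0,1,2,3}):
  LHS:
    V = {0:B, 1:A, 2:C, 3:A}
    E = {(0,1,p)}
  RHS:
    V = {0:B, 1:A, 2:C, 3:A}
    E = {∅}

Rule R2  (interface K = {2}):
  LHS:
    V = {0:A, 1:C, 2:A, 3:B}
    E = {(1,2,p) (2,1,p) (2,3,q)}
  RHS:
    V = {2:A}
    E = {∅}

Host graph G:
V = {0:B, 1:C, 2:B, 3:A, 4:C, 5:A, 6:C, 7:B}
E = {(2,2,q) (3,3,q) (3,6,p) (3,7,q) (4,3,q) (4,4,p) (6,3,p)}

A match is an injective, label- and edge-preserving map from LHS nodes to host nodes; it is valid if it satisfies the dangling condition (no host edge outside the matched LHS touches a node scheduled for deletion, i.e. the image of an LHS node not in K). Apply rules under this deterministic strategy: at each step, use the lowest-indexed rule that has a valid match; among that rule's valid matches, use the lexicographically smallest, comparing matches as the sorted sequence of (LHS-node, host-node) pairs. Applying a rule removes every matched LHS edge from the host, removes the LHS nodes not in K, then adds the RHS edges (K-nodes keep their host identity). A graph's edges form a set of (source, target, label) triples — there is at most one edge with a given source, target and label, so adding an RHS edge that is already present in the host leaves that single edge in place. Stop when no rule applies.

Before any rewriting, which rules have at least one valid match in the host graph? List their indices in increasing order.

R0: no valid match — 3 raw matches, all fail dangling condition
R1: no valid match — LHS pattern not found
R2: 1 valid match — {0↦5, 1↦6, 2↦3, 3↦7}

Answer: [R2]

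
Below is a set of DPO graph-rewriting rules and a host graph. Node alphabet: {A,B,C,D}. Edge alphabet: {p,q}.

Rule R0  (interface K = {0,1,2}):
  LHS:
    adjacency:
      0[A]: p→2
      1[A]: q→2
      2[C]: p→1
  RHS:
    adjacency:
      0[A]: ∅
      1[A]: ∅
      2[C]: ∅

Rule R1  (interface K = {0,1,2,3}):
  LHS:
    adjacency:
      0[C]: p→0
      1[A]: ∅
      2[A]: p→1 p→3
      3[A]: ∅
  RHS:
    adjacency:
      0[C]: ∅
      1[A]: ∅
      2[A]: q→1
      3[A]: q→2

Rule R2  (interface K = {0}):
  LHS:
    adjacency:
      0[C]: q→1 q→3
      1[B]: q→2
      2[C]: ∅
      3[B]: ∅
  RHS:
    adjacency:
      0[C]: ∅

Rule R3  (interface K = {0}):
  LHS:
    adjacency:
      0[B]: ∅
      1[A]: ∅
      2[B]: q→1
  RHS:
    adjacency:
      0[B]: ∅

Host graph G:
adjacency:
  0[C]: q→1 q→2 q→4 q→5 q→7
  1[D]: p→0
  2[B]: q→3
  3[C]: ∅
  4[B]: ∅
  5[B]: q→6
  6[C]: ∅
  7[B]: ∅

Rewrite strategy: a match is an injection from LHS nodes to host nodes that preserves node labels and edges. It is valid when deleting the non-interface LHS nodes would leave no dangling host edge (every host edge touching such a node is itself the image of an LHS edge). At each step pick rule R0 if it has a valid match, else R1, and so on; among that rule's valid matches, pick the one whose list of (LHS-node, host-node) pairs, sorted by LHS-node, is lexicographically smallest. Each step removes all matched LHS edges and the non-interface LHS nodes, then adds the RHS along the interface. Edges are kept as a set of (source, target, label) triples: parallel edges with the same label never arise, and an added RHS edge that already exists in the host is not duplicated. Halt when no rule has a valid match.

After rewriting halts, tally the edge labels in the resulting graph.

Answer: p:1 q:1

Derivation:
[0] host  ⇒  8 nodes, 8 edges  {0-q->1 0-q->2 0-q->4 0-q->5 0-q->7 1-p->0 2-q->3 5-q->6}
[1] R2 @ {0↦0, 1↦2, 2↦3, 3↦4}  ⇒  5 nodes, 5 edges  {0-q->1 0-q->5 0-q->7 1-p->0 5-q->6}
[2] R2 @ {0↦0, 1↦5, 2↦6, 3↦7}  ⇒  2 nodes, 2 edges  {0-q->1 1-p->0}
final graph: no rule applies after step 2
NF edges: [(0, 1, 'q'), (1, 0, 'p')]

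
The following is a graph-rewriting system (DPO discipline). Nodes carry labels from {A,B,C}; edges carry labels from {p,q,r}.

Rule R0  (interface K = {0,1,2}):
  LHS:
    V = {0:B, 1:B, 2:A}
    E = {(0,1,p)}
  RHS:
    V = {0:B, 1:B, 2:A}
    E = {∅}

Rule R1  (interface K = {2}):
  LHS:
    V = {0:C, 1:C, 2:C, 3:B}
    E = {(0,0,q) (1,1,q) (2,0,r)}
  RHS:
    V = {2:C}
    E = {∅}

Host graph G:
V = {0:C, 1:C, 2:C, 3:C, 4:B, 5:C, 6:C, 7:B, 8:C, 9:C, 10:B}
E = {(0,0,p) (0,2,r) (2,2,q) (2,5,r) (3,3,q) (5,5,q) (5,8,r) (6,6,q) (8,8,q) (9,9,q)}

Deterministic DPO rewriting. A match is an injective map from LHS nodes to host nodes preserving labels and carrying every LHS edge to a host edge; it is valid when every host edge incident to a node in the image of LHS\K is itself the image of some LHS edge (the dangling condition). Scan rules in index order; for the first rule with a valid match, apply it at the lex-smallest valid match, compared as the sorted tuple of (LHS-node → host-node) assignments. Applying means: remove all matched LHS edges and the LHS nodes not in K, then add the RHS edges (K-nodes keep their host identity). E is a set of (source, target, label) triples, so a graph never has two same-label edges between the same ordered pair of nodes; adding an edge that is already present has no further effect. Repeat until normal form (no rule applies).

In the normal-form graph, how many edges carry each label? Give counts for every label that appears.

initial: |V|=11 |E|=10  E = 0-p->0 0-r->2 2-q->2 2-r->5 3-q->3 5-q->5 5-r->8 6-q->6 8-q->8 9-q->9
step 1: apply R1 at {0↦8, 1↦3, 2↦5, 3↦4}  → |V|=8 |E|=7  E = 0-p->0 0-r->2 2-q->2 2-r->5 5-q->5 6-q->6 9-q->9
step 2: apply R1 at {0↦5, 1↦6, 2↦2, 3↦7}  → |V|=5 |E|=4  E = 0-p->0 0-r->2 2-q->2 9-q->9
step 3: apply R1 at {0↦2, 1↦9, 2↦0, 3↦10}  → |V|=2 |E|=1  E = 0-p->0
halt: no rule applies after step 3
NF edges: [(0, 0, 'p')]

Answer: p:1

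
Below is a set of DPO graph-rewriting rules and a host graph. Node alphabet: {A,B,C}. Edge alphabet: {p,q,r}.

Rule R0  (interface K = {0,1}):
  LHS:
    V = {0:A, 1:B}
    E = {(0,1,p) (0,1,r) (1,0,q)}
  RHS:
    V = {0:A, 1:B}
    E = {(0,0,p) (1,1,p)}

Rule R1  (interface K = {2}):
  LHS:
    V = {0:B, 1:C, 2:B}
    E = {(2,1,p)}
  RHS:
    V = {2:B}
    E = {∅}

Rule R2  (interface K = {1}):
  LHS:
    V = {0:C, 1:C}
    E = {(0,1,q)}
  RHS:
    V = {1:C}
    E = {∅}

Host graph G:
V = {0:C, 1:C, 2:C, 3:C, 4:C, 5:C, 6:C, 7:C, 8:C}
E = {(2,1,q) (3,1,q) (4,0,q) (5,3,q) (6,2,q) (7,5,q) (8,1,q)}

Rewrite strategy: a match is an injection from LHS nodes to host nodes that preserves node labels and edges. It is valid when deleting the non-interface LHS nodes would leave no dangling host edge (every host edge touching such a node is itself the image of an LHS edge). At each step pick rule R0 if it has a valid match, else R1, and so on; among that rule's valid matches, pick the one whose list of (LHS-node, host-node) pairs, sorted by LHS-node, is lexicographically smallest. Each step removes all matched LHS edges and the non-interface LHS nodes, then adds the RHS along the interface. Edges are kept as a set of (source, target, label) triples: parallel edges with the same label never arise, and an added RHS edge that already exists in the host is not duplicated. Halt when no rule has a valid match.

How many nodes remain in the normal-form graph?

start.  V:9 E:7  edges: 2-q->1 3-q->1 4-q->0 5-q->3 6-q->2 7-q->5 8-q->1
1. fire R2 via {0↦4, 1↦0}  →  V:8 E:6  edges: 2-q->1 3-q->1 5-q->3 6-q->2 7-q->5 8-q->1
2. fire R2 via {0↦6, 1↦2}  →  V:7 E:5  edges: 2-q->1 3-q->1 5-q->3 7-q->5 8-q->1
3. fire R2 via {0↦2, 1↦1}  →  V:6 E:4  edges: 3-q->1 5-q->3 7-q->5 8-q->1
4. fire R2 via {0↦7, 1↦5}  →  V:5 E:3  edges: 3-q->1 5-q->3 8-q->1
5. fire R2 via {0↦5, 1↦3}  →  V:4 E:2  edges: 3-q->1 8-q->1
6. fire R2 via {0↦3, 1↦1}  →  V:3 E:1  edges: 8-q->1
7. fire R2 via {0↦8, 1↦1}  →  V:2 E:0  edges: ∅
halt: no rule applies after step 7
NF nodes: {0:C, 1:C}

Answer: 2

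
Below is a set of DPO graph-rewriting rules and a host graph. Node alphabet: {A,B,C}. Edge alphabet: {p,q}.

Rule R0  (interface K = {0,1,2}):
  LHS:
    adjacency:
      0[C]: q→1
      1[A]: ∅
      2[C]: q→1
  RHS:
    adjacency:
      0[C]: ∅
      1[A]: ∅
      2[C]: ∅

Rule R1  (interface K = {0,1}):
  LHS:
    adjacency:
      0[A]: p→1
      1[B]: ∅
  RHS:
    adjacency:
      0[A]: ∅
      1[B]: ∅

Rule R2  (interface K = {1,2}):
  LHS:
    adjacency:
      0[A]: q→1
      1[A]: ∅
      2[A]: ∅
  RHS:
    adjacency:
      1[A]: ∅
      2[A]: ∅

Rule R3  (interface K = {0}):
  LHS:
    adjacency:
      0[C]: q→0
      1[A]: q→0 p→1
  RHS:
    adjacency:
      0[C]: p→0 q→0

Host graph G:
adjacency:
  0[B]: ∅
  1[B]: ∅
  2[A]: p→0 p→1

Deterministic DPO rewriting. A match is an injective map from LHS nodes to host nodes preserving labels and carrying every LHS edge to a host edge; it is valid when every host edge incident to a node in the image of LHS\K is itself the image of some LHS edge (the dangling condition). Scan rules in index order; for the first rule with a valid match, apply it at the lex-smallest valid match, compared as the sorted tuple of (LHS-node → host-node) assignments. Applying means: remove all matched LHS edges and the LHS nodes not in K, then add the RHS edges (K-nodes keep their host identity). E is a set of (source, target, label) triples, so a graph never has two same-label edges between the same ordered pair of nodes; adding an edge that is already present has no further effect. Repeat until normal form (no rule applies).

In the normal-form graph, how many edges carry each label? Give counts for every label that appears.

initial: |V|=3 |E|=2  E = 2-p->0 2-p->1
step 1: apply R1 at {0↦2, 1↦0}  → |V|=3 |E|=1  E = 2-p->1
step 2: apply R1 at {0↦2, 1↦1}  → |V|=3 |E|=0  E = ∅
normal form: no rule applies after step 2
NF edges: []

Answer: (no edges)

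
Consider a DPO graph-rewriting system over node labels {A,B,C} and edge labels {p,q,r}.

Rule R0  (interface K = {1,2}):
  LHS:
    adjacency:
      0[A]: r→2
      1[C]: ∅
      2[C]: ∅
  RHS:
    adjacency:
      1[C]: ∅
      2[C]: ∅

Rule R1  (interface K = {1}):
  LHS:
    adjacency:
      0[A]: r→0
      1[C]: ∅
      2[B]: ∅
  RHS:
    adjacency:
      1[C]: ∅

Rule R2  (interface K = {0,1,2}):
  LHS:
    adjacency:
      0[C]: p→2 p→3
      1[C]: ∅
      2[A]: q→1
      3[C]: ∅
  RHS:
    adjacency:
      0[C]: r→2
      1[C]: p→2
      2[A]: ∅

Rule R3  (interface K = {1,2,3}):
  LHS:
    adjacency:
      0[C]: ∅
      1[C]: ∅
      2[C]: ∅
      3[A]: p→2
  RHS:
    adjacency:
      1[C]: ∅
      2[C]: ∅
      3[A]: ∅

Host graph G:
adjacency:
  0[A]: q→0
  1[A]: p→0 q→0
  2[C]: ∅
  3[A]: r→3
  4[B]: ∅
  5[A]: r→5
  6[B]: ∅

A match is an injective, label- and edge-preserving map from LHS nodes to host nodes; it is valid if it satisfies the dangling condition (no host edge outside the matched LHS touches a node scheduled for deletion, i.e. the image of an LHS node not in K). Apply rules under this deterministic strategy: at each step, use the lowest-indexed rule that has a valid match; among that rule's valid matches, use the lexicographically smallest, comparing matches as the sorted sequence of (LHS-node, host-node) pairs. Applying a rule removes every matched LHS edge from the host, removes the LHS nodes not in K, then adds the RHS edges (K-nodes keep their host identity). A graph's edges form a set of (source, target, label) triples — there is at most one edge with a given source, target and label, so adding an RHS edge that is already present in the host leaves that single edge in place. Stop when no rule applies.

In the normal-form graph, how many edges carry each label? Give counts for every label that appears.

initial: |V|=7 |E|=5  E = 0-q->0 1-p->0 1-q->0 3-r->3 5-r->5
step 1: apply R1 at {0↦3, 1↦2, 2↦4}  → |V|=5 |E|=4  E = 0-q->0 1-p->0 1-q->0 5-r->5
step 2: apply R1 at {0↦5, 1↦2, 2↦6}  → |V|=3 |E|=3  E = 0-q->0 1-p->0 1-q->0
final graph: no rule applies after step 2
NF edges: [(0, 0, 'q'), (1, 0, 'p'), (1, 0, 'q')]

Answer: p:1 q:2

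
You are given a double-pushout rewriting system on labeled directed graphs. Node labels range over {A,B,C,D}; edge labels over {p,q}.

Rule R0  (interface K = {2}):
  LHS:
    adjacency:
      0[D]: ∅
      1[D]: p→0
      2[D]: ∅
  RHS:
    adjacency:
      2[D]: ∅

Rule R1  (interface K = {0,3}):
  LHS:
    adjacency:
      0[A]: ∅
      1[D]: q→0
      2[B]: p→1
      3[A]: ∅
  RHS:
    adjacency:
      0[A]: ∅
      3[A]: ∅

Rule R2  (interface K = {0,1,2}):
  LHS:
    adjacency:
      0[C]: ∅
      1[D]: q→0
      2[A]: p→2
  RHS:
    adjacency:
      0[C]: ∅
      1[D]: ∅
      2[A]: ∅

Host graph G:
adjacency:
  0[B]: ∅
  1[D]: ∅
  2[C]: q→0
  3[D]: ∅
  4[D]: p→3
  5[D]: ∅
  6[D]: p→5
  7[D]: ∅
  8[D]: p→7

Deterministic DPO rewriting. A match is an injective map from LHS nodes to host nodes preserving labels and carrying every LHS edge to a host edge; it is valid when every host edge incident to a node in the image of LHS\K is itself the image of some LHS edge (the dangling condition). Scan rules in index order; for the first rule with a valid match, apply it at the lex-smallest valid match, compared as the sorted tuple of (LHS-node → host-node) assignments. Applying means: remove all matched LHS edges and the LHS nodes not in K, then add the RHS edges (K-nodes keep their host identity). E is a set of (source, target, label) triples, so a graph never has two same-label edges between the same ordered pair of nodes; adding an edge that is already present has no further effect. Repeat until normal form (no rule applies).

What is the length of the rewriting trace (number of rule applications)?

Answer: 3

Derivation:
[0] host  ⇒  9 nodes, 4 edges  {2-q->0 4-p->3 6-p->5 8-p->7}
[1] R0 @ {0↦3, 1↦4, 2↦1}  ⇒  7 nodes, 3 edges  {2-q->0 6-p->5 8-p->7}
[2] R0 @ {0↦5, 1↦6, 2↦1}  ⇒  5 nodes, 2 edges  {2-q->0 8-p->7}
[3] R0 @ {0↦7, 1↦8, 2↦1}  ⇒  3 nodes, 1 edges  {2-q->0}
normal form: no rule applies after step 3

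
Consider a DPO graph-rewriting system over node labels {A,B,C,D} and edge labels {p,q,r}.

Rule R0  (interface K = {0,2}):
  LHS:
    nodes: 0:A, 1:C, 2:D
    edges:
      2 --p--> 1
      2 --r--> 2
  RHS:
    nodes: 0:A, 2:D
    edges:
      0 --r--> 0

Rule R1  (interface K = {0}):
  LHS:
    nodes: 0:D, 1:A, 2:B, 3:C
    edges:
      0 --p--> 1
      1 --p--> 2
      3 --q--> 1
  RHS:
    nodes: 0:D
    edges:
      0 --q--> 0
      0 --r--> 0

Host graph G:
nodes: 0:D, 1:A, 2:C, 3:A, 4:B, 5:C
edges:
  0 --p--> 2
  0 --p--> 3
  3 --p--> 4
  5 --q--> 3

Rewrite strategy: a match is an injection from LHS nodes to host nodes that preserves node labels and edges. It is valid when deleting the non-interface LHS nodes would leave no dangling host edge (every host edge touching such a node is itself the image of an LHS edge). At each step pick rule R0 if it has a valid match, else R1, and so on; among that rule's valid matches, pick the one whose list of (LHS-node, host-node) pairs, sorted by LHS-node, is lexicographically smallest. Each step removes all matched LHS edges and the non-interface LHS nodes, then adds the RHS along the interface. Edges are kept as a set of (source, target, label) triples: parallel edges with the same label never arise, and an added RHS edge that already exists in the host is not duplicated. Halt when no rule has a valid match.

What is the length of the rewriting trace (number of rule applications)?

[0] host  ⇒  6 nodes, 4 edges  {0-p->2 0-p->3 3-p->4 5-q->3}
[1] R1 @ {0↦0, 1↦3, 2↦4, 3↦5}  ⇒  3 nodes, 3 edges  {0-q->0 0-r->0 0-p->2}
[2] R0 @ {0↦1, 1↦2, 2↦0}  ⇒  2 nodes, 2 edges  {0-q->0 1-r->1}
normal form: no rule applies after step 2

Answer: 2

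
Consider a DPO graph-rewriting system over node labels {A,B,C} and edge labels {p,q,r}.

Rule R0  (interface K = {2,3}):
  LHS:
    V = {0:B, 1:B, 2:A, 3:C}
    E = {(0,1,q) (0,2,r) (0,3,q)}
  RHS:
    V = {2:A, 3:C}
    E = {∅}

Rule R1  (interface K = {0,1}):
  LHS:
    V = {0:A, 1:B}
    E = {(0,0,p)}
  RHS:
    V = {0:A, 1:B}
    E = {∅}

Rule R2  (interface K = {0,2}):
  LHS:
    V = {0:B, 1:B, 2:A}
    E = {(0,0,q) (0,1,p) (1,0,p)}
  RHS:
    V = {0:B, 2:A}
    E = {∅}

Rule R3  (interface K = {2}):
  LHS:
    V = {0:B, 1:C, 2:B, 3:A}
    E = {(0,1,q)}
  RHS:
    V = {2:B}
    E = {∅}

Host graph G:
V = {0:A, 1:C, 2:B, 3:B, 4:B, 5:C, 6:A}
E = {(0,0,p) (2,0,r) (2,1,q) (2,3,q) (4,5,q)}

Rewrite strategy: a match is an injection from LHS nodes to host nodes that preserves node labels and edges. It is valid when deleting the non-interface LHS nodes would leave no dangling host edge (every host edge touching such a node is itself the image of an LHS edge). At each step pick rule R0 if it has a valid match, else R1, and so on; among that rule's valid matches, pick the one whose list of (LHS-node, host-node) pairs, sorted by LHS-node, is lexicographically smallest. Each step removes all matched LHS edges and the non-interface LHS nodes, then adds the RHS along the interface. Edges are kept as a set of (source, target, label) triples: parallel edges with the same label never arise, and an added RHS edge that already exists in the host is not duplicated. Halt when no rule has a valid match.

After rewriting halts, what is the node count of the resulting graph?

Answer: 5

Rewrite trace:
initial: |V|=7 |E|=5  E = 0-p->0 2-r->0 2-q->1 2-q->3 4-q->5
step 1: apply R0 at {0↦2, 1↦3, 2↦0, 3↦1}  → |V|=5 |E|=2  E = 0-p->0 4-q->5
step 2: apply R1 at {0↦0, 1↦4}  → |V|=5 |E|=1  E = 4-q->5
halt: no rule applies after step 2
NF nodes: {0:A, 1:C, 4:B, 5:C, 6:A}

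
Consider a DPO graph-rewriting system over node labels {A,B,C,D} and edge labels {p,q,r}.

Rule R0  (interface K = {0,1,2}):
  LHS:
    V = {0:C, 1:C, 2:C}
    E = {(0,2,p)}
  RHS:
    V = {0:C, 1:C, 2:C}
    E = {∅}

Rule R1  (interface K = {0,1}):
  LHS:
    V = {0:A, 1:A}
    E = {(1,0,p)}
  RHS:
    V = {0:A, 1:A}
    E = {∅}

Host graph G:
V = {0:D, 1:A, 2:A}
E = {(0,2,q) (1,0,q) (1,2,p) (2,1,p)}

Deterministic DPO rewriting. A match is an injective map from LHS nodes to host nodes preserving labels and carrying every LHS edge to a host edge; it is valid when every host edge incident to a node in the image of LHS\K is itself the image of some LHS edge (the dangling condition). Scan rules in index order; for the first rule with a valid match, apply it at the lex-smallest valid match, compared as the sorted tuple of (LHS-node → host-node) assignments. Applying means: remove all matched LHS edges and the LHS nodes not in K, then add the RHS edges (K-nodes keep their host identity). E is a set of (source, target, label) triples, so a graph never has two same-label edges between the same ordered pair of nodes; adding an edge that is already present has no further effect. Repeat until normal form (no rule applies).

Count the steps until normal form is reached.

Answer: 2

Derivation:
[0] host  ⇒  3 nodes, 4 edges  {0-q->2 1-q->0 1-p->2 2-p->1}
[1] R1 @ {0↦1, 1↦2}  ⇒  3 nodes, 3 edges  {0-q->2 1-q->0 1-p->2}
[2] R1 @ {0↦2, 1↦1}  ⇒  3 nodes, 2 edges  {0-q->2 1-q->0}
halt: no rule applies after step 2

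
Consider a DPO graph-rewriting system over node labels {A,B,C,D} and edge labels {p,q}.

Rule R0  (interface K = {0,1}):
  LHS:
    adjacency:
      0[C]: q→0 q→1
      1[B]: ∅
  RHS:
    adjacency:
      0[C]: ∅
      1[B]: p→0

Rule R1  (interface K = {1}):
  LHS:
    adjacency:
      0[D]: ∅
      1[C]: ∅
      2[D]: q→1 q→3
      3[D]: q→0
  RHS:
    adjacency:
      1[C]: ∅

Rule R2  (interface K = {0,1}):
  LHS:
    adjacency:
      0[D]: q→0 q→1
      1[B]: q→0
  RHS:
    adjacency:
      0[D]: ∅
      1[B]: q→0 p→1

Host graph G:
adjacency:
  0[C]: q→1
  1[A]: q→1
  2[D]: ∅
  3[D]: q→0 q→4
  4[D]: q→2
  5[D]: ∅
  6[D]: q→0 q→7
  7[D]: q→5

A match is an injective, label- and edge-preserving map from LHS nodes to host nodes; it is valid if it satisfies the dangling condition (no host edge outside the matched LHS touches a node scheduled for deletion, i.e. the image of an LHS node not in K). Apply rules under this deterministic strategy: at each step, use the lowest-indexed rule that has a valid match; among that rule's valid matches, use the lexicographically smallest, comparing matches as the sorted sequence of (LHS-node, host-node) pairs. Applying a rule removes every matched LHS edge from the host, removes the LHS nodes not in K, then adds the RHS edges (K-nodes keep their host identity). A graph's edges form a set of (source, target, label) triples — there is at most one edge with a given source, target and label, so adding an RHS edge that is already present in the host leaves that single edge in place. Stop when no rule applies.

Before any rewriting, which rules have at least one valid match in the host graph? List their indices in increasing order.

R0: no valid match — LHS pattern not found
R1: 2 valid matches — {0↦2, 1↦0, 2↦3, 3↦4}, {0↦5, 1↦0, 2↦6, 3↦7}
R2: no valid match — LHS pattern not found

Answer: [R1]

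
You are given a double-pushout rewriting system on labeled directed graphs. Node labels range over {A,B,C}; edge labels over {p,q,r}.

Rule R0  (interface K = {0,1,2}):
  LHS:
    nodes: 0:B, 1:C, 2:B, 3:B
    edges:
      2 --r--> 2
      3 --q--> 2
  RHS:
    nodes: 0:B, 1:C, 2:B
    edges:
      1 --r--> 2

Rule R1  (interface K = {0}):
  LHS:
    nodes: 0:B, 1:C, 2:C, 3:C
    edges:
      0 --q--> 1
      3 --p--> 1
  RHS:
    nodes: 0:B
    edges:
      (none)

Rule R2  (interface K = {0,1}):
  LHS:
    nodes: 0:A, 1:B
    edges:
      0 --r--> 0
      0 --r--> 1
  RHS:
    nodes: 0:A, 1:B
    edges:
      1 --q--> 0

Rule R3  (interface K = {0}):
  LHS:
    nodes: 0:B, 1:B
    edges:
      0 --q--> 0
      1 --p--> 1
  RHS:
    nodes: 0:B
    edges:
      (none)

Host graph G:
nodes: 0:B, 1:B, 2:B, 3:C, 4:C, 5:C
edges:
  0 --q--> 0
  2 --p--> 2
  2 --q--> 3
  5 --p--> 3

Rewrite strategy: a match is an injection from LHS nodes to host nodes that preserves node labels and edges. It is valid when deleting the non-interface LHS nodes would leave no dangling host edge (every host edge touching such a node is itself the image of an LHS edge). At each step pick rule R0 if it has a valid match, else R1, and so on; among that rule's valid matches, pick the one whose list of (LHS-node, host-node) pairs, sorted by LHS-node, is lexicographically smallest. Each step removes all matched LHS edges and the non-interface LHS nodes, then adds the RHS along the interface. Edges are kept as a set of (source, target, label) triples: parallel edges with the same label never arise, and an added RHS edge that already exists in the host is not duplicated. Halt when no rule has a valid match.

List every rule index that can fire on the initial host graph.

R0: no valid match — LHS pattern not found
R1: 1 valid match — {0↦2, 1↦3, 2↦4, 3↦5}
R2: no valid match — LHS pattern not found
R3: no valid match — 1 raw match, all fail dangling condition

Answer: [R1]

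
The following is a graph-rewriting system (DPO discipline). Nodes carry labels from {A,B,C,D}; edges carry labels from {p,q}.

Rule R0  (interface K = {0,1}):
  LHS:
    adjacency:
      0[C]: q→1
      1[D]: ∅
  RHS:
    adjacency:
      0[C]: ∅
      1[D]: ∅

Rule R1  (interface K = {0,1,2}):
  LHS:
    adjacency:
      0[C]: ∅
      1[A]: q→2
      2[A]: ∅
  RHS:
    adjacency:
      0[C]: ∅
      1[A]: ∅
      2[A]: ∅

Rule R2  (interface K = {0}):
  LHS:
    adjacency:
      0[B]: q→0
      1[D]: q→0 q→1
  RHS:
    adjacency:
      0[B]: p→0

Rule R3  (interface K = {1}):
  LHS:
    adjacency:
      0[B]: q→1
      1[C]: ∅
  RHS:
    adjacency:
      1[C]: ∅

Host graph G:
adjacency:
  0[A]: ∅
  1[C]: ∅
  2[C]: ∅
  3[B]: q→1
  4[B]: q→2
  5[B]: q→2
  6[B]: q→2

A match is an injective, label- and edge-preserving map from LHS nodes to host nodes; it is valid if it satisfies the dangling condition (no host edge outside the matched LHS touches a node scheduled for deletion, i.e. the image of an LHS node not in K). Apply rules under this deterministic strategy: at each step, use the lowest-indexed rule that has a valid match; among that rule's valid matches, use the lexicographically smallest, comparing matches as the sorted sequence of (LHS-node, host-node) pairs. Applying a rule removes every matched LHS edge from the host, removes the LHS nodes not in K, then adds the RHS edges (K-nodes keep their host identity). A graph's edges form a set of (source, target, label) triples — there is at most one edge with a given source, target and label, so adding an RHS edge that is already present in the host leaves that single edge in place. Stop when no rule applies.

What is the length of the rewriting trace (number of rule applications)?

initial: |V|=7 |E|=4  E = 3-q->1 4-q->2 5-q->2 6-q->2
step 1: apply R3 at {0↦3, 1↦1}  → |V|=6 |E|=3  E = 4-q->2 5-q->2 6-q->2
step 2: apply R3 at {0↦4, 1↦2}  → |V|=5 |E|=2  E = 5-q->2 6-q->2
step 3: apply R3 at {0↦5, 1↦2}  → |V|=4 |E|=1  E = 6-q->2
step 4: apply R3 at {0↦6, 1↦2}  → |V|=3 |E|=0  E = ∅
final graph: no rule applies after step 4

Answer: 4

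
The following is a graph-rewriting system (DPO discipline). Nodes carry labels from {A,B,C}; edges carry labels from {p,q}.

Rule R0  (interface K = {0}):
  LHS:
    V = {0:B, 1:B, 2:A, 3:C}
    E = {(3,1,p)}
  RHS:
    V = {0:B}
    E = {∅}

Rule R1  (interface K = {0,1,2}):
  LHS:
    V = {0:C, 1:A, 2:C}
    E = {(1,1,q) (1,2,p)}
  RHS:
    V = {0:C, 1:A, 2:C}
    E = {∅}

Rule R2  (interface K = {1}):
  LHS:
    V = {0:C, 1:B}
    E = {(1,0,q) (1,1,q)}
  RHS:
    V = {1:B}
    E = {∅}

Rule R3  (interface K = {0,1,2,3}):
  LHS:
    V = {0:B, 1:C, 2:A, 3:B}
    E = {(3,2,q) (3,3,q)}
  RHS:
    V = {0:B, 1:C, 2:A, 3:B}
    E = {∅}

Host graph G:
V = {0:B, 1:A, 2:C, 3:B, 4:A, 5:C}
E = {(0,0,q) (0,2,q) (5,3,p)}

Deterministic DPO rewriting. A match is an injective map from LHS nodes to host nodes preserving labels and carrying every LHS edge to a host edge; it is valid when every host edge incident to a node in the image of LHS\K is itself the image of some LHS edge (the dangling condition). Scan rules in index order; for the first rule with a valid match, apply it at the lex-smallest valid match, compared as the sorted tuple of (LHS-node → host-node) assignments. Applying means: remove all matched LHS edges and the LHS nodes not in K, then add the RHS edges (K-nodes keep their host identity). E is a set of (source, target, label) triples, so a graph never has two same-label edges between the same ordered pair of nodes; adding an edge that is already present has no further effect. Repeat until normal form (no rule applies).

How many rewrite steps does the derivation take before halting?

Answer: 2

Derivation:
start.  V:6 E:3  edges: 0-q->0 0-q->2 5-p->3
1. fire R0 via {0↦0, 1↦3, 2↦1, 3↦5}  →  V:3 E:2  edges: 0-q->0 0-q->2
2. fire R2 via {0↦2, 1↦0}  →  V:2 E:0  edges: ∅
final graph: no rule applies after step 2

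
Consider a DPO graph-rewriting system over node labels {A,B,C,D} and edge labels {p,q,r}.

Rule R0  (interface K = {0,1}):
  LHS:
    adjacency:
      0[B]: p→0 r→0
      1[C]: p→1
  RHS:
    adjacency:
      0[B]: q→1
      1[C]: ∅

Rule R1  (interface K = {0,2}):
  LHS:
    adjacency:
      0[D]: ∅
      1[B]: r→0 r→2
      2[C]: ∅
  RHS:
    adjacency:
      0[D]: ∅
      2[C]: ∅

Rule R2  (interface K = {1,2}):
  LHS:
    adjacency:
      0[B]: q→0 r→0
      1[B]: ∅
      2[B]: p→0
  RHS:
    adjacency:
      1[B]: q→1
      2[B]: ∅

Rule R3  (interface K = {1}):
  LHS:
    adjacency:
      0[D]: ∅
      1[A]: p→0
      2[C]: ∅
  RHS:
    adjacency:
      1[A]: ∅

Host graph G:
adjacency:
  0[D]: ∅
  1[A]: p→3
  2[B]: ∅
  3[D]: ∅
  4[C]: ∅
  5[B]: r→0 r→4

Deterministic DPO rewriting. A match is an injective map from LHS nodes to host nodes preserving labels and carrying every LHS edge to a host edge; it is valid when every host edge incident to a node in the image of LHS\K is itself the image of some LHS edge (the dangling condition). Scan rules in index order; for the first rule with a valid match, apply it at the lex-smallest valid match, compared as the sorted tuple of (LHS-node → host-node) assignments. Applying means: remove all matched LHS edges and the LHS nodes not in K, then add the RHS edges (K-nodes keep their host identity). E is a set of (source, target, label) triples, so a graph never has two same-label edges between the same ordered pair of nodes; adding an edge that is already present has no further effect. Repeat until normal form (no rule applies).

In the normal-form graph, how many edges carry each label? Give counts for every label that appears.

[0] host  ⇒  6 nodes, 3 edges  {1-p->3 5-r->0 5-r->4}
[1] R1 @ {0↦0, 1↦5, 2↦4}  ⇒  5 nodes, 1 edges  {1-p->3}
[2] R3 @ {0↦3, 1↦1, 2↦4}  ⇒  3 nodes, 0 edges  {∅}
final graph: no rule applies after step 2
NF edges: []

Answer: (no edges)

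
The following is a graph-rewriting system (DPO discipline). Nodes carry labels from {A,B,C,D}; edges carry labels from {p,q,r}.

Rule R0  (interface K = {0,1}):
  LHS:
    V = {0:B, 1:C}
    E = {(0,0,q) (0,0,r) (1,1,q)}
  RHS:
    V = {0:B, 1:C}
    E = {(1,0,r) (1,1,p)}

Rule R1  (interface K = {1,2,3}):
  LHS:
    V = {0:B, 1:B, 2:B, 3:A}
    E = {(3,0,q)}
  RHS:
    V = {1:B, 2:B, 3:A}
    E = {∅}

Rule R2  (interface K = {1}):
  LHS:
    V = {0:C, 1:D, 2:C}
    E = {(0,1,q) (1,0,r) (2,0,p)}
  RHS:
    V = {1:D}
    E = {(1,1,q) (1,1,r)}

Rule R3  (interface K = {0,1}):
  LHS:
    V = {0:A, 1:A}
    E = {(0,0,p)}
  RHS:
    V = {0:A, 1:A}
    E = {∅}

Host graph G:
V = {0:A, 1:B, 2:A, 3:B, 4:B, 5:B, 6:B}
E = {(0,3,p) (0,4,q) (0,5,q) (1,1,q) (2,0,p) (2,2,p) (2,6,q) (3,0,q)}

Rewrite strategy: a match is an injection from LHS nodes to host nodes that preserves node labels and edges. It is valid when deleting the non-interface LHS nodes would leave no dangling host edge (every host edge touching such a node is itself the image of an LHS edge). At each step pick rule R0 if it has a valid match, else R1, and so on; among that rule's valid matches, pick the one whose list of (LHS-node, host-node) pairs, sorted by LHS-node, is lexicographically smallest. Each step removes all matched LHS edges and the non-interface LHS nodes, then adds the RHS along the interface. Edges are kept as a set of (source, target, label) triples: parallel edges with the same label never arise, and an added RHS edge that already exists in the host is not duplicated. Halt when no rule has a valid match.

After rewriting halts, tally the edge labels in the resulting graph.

Answer: p:2 q:2

Rewrite trace:
start.  V:7 E:8  edges: 0-p->3 0-q->4 0-q->5 1-q->1 2-p->0 2-p->2 2-q->6 3-q->0
1. fire R1 via {0↦4, 1↦1, 2↦3, 3↦0}  →  V:6 E:7  edges: 0-p->3 0-q->5 1-q->1 2-p->0 2-p->2 2-q->6 3-q->0
2. fire R1 via {0↦5, 1↦1, 2↦3, 3↦0}  →  V:5 E:6  edges: 0-p->3 1-q->1 2-p->0 2-p->2 2-q->6 3-q->0
3. fire R1 via {0↦6, 1↦1, 2↦3, 3↦2}  →  V:4 E:5  edges: 0-p->3 1-q->1 2-p->0 2-p->2 3-q->0
4. fire R3 via {0↦2, 1↦0}  →  V:4 E:4  edges: 0-p->3 1-q->1 2-p->0 3-q->0
normal form: no rule applies after step 4
NF edges: [(0, 3, 'p'), (1, 1, 'q'), (2, 0, 'p'), (3, 0, 'q')]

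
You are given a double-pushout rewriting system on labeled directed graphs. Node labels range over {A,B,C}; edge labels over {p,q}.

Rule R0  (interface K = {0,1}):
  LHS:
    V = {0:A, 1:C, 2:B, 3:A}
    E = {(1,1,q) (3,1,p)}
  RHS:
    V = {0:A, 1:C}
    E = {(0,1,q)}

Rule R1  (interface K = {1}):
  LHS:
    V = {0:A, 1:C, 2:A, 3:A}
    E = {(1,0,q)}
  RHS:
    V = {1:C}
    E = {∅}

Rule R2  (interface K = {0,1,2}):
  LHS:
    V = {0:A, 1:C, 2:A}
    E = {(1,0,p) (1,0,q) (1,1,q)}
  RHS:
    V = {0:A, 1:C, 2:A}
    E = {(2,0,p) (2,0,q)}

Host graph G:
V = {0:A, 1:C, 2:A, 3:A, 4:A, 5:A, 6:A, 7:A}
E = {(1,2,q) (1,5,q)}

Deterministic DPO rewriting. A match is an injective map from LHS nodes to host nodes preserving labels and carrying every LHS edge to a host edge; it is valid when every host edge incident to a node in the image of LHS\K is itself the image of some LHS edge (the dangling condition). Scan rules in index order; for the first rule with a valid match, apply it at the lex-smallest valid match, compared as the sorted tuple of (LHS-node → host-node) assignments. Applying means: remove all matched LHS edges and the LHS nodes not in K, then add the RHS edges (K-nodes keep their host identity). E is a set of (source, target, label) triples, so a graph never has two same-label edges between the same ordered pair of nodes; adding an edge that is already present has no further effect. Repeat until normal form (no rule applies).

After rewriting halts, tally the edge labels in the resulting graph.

Answer: (no edges)

Steps:
[0] host  ⇒  8 nodes, 2 edges  {1-q->2 1-q->5}
[1] R1 @ {0↦2, 1↦1, 2↦0, 3↦3}  ⇒  5 nodes, 1 edges  {1-q->5}
[2] R1 @ {0↦5, 1↦1, 2↦4, 3↦6}  ⇒  2 nodes, 0 edges  {∅}
normal form: no rule applies after step 2
NF edges: []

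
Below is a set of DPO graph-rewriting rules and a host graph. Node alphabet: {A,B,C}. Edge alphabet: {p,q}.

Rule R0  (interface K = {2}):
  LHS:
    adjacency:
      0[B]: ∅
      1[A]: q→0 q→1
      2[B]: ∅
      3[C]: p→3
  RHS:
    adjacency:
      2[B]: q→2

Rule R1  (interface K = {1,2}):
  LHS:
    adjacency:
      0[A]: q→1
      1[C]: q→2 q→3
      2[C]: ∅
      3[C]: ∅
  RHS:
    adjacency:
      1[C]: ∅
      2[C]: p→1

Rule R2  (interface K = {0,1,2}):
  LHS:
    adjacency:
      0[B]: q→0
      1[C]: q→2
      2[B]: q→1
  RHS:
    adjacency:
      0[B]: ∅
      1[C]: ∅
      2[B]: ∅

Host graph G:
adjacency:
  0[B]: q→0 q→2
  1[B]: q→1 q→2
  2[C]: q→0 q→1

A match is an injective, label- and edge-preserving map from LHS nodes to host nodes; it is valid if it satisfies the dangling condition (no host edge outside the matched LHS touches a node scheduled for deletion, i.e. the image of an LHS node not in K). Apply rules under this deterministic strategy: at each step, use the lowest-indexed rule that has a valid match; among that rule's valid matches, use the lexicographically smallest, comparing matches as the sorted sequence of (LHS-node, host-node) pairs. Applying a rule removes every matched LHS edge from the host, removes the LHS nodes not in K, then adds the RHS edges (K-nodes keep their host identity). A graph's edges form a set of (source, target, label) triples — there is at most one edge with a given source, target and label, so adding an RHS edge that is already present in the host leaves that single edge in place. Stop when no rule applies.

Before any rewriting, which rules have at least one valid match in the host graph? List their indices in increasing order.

Answer: [R2]

Rewrite trace:
R0: no valid match — LHS pattern not found
R1: no valid match — LHS pattern not found
R2: 2 valid matches — {0↦0, 1↦2, 2↦1}, {0↦1, 1↦2, 2↦0}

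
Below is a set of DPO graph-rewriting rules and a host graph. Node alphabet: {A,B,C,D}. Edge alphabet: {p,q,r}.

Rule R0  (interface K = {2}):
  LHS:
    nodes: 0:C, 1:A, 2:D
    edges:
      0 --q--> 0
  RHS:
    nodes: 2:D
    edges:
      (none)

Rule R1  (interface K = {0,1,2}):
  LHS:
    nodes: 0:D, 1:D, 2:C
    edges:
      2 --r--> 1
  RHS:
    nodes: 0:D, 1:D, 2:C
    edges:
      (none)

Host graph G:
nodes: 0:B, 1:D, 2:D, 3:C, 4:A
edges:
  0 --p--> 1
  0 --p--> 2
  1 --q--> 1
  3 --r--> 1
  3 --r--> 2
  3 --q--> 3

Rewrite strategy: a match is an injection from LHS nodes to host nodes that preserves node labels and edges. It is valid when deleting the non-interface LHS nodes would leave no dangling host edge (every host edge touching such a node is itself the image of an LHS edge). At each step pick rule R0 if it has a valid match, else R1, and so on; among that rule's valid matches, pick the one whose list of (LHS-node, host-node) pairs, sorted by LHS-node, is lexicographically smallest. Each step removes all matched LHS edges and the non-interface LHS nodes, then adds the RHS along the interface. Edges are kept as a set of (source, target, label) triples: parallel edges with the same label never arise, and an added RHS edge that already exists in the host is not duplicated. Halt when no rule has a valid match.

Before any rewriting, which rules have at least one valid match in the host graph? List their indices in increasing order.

Answer: [R1]

Steps:
R0: no valid match — 2 raw matches, all fail dangling condition
R1: 2 valid matches — {0↦1, 1↦2, 2↦3}, {0↦2, 1↦1, 2↦3}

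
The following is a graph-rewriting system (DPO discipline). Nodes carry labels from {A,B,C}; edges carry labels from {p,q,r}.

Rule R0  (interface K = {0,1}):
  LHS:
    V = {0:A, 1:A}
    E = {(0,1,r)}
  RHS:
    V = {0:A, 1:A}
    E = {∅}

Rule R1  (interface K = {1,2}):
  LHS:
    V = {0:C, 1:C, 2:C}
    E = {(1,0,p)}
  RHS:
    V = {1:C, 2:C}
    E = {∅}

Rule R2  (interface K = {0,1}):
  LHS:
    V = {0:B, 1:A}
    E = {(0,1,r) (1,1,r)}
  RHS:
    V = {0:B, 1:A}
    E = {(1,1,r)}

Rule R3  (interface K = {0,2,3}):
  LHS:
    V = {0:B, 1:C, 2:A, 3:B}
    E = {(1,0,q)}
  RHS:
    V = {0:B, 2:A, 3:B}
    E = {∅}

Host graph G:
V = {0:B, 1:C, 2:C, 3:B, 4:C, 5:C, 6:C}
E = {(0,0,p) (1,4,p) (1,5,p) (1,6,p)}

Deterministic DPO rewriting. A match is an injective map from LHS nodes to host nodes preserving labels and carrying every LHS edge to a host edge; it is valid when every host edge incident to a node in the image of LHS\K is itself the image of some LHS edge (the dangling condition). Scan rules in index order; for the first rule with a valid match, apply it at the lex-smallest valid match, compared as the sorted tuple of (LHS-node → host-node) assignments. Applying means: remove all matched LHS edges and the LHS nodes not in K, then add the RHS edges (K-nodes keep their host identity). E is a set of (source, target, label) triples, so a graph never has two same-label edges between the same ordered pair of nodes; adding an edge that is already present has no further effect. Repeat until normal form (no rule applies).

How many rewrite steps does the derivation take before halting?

initial: |V|=7 |E|=4  E = 0-p->0 1-p->4 1-p->5 1-p->6
step 1: apply R1 at {0↦4, 1↦1, 2↦2}  → |V|=6 |E|=3  E = 0-p->0 1-p->5 1-p->6
step 2: apply R1 at {0↦5, 1↦1, 2↦2}  → |V|=5 |E|=2  E = 0-p->0 1-p->6
step 3: apply R1 at {0↦6, 1↦1, 2↦2}  → |V|=4 |E|=1  E = 0-p->0
final graph: no rule applies after step 3

Answer: 3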